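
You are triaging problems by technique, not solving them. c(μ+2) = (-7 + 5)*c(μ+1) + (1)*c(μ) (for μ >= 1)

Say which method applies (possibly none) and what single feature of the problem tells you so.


Verdict: the characteristic-root method — linear, homogeneous, constant coefficients: solutions of the form r^μ exist — find the roots of the characteristic polynomial.


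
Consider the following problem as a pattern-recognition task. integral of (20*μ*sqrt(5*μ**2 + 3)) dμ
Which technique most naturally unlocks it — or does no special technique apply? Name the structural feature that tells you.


Diagnosis: u-substitution — differentiating the inner expression 5*μ**2 + 3 produces the factor 20*μ up to a constant multiple, so substituting u = 5*μ**2 + 3 reduces everything to a one-variable integral in u.


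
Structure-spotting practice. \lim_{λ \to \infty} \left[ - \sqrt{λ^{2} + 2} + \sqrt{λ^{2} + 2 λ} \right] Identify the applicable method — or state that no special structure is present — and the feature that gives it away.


Verdict: conjugate multiplication — an infinity-minus-infinity difference with a surviving radical — multiply by the conjugate to cancel the divergence.


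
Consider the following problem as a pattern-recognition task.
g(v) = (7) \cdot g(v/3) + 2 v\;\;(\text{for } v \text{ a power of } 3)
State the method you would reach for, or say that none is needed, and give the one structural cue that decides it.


Technique: the master substitution — the argument contracts 3-fold per step: reindex v exponentially and solve the linear recurrence in the new index.


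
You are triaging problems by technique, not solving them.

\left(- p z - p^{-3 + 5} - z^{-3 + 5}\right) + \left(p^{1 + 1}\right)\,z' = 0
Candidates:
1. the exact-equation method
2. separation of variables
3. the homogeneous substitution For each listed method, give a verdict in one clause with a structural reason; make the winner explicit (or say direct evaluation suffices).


Diagnosis: the homogeneous substitution — scaling p and z together leaves the slope fixed — it depends only on z/p, so substitute the ratio.
- the exact-equation method: no potential function has this form as its differential, as written.
- separation of variables: the two dependences are entangled, not a clean product of one-variable pieces.
- the homogeneous substitution — a fit — the right tool for this form.


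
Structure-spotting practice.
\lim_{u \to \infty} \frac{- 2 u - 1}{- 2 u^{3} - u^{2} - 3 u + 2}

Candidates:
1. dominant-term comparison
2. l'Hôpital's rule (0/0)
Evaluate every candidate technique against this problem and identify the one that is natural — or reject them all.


Best approach: dominant-term comparison — growth-rate triage: the leading powers of u decide the limit, everything else is noise.
- dominant-term comparison: a fit — the right tool for this form.
- l'Hôpital's rule (0/0) — viewed as a single quotient this runs to ∞/∞, not the 0/0 clash this candidate addresses; an at-infinity variant of the rule would resolve it, but comparing leading growth reads the answer without differentiating.


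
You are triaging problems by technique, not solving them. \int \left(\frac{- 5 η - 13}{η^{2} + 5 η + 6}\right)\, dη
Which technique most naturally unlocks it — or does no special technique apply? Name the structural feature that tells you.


Best approach: partial fractions — a proper rational integrand whose denominator splits into simpler factors — decompose into partial fractions first.


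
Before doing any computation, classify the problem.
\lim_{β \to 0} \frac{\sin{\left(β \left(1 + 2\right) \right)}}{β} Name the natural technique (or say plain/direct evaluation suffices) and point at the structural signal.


Verdict: l'Hôpital's rule (0/0) — substituting 0 gives 0 over 0; differentiate top and bottom once and re-evaluate. A first-order expansion at the point is an equally standard path; the rule packages it.


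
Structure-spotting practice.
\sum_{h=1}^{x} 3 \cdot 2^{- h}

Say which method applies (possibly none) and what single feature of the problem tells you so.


Verdict: the geometric series formula — consecutive terms stand in a fixed index-free ratio — the geometric sum formula closes it.


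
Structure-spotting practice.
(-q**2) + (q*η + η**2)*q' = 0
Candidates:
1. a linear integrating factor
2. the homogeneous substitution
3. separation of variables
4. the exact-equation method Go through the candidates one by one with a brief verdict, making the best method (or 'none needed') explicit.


Verdict: the homogeneous substitution — the slope is degree-zero homogeneous: the ratio substitution v = q/η collapses it. Rewriting — with the variables' roles exchanged where the shape demands it — would expose a Bernoulli structure too; the homogeneous substitution simply reads the degrees directly.
- a linear integrating factor — a nonlinear term in the unknown puts this outside the integrating-factor template.
- the homogeneous substitution: yes, a natural case for it.
- separation of variables — no division isolates the independent variable from the unknown.
- the exact-equation method: the cross partial derivatives disagree, so no single potential exists.


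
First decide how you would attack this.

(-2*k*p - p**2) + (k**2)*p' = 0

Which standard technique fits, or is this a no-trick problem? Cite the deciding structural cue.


Method: the homogeneous substitution — solved for the derivative, the right side is unchanged under scaling k and p together — it depends only on the ratio p/k, so substitute a single ratio variable. A Bernoulli substitution is a fair alternative on this equation directly; the homogeneous reading takes it as given.


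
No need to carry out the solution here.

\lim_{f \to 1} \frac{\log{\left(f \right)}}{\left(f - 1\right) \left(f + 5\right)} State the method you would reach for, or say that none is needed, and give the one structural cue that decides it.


Method: l'Hôpital's rule (0/0) — numerator and denominator both vanish at 1 — a genuine 0/0 form, which is exactly when l'Hôpital applies. A first-order expansion at the point is an equally standard path; the rule packages it.


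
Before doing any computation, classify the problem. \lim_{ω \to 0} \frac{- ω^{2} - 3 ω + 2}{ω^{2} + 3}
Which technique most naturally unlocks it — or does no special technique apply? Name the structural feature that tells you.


Method: no special technique — no zero denominators, no indeterminate clash at 0 — substitute and read off the value.


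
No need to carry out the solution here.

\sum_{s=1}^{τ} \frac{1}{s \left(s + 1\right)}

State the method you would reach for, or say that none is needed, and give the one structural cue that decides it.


Technique: telescoping — one partial-fraction pass turns \frac{1}{s \left(s + 1\right)} into a shifted difference, and shifted differences telescope.


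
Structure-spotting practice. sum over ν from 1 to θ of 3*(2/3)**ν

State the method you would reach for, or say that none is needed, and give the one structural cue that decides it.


Best approach: the geometric series formula — each summand is the previous one scaled by 2/3; that constant multiplier is itself the geometric structure.


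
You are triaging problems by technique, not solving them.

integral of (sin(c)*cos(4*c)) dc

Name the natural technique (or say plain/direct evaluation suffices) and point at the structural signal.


Verdict: a trigonometric identity — distinct frequencies under one product (sin(c)*cos(4*c)): the product-to-sum identity is the systematic route to an integrable form.


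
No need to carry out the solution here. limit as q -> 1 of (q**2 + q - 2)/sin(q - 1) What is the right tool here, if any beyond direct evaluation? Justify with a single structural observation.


Method: l'Hôpital's rule (0/0) — numerator and denominator both vanish at 1 — a genuine 0/0 form, which is exactly when l'Hôpital applies. One could equally expand both pieces locally and compare leading terms; the rule does that in one stroke.


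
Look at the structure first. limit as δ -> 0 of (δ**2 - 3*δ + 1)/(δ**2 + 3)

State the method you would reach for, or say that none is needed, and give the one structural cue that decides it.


Technique: no special technique — the expression is continuous at the evaluation point — substitute directly; no indeterminate form appears.


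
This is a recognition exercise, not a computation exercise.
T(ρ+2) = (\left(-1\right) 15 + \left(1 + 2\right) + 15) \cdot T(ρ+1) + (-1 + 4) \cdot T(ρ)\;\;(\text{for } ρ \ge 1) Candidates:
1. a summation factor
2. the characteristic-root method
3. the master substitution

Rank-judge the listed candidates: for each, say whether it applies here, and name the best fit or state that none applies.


Method: the characteristic-root method — the recurrence is linear and homogeneous with constant coefficients, so the ansatz r^ρ turns it into a polynomial equation for r.
- a summation factor: a summation factor telescopes one-step recursions; this one carries higher-order memory.
- the characteristic-root method — a fit — the right tool for this form.
- the master substitution — the recursion steps by a constant offset, so exponential reindexing is pointless.


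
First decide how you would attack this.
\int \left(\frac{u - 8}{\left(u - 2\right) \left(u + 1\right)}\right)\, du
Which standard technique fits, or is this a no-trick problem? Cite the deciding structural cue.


Method: partial fractions — a proper rational integrand whose denominator splits into simpler factors — decompose into partial fractions first.


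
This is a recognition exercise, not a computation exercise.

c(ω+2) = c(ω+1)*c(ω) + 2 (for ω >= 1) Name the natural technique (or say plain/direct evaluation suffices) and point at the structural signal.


Best approach: no special technique — the update rule curves (it is not linear in the unknown sequence), so no superposition-based closed form attaches — iterate or study it directly.


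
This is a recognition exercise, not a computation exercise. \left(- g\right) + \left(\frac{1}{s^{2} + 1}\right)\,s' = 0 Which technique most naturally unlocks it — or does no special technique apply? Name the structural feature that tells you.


Method: separation of variables — all dependence on the two variables factors apart, the defining separable shape. One could also solve this as an exact equation; with each coefficient in its own variable, separating is the same work with fewer steps.


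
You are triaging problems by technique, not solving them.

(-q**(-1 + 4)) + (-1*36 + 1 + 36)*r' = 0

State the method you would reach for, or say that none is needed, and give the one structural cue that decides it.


Best approach: no special technique — the slope is a pure function of q; integrate both sides and be done.


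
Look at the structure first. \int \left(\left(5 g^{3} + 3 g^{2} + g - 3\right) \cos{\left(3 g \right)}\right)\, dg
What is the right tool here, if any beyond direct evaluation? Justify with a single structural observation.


Technique: integration by parts — differentiate 5 g^{3} + 3 g^{2} + g - 3, integrate \cos{\left(3 g \right)}: each pass lowers the polynomial degree, so parts terminates.


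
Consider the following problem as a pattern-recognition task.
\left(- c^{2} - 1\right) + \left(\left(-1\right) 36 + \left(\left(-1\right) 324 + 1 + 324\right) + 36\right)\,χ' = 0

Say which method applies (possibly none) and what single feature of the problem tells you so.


Diagnosis: no special technique — solved for the derivative, χ never appears on the right — this is a direct integration in c, not a differential-equations problem at heart.


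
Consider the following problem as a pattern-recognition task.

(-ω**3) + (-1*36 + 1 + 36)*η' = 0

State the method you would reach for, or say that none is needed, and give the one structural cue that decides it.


Method: no special technique — the slope is a function of ω alone, so integrate both sides directly.


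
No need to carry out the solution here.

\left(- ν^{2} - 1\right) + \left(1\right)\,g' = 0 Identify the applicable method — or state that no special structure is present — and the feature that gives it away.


Best approach: no special technique — solved for the derivative, g never appears on the right — this is a direct integration in ν, not a differential-equations problem at heart.


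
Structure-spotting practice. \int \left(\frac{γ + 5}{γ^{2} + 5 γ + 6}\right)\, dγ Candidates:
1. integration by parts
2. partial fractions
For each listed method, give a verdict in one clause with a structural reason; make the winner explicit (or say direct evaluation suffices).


Best approach: partial fractions — with γ^{2} + 5 γ + 6 factorable and the degree on top strictly smaller, simple-fraction decomposition is immediate.
- integration by parts: the nonconstant-polynomial-times-standard-kernel pattern (an exp, sine, cosine, or logarithm partner) is absent.
- partial fractions: applies; the problem has the shape this method handles.


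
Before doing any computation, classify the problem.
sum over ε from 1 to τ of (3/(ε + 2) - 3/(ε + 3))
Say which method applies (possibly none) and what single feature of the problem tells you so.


Diagnosis: telescoping — the summand is built as 3/(ε + 2) minus its own successor — adjacent terms annihilate down the line.


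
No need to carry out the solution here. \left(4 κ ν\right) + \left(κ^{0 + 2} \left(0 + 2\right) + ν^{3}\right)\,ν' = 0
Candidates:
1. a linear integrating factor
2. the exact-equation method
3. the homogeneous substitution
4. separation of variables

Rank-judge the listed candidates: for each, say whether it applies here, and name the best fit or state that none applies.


Diagnosis: the exact-equation method — equality of cross partials is the green light — assemble the potential function term by term.
- a linear integrating factor — the unknown enters nonlinearly (through a power, a denominator, or a transcendental function), which the linear integrating-factor recipe cannot absorb as-is — any repair would come from a preliminary substitution, not the factor.
- the exact-equation method — yes, a natural case for it.
- the homogeneous substitution — the slope changes under joint rescaling, failing the degree-zero test.
- separation of variables: no division isolates the independent variable from the unknown.


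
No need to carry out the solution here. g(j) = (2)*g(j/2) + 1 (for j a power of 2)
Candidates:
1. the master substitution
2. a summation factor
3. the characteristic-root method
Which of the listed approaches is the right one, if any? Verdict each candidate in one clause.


Method: the master substitution — the recursive call is at index j/2 rather than a shift, a divide-and-conquer shape — substituting j = 2^m linearizes it.
- the master substitution — applies; the problem has the shape this method handles.
- a summation factor: a divided-index call is outside the fixed-shift first-order family a summation factor normalizes.
- the characteristic-root method: a divided-index call is not the fixed-shift linear shape that characteristic roots solve.


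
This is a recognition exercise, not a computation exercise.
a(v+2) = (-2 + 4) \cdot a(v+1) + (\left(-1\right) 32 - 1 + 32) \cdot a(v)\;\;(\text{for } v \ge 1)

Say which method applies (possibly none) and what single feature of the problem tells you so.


Diagnosis: the characteristic-root method — every coefficient is a fixed number and the forcing is zero — substitute r^v and read off the root equation.


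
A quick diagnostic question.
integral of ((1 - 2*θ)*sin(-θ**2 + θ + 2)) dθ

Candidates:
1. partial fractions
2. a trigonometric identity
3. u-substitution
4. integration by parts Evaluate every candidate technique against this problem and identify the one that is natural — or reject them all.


Diagnosis: u-substitution — spotting that 1 - 2*θ is a constant multiple of the derivative of -θ**2 + θ + 2 is the key observation — substitute u = -θ**2 + θ + 2 and the integral becomes one-dimensional in u.
- partial fractions: the expression is not a ratio of polynomials that decomposes further.
- a trigonometric identity: no identity rewrites this into an easier trigonometric form.
- u-substitution — yes — fits the structure here.
- integration by parts — a polynomial factor is present, but its partner is not an exp, sine, or cosine of a degree-1 argument, nor a logarithm.


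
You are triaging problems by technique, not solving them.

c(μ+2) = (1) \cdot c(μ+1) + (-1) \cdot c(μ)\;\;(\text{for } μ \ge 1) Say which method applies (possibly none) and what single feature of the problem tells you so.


Best approach: the characteristic-root method — no index-dependence in the weights and nothing inhomogeneous: classic characteristic-equation setup.


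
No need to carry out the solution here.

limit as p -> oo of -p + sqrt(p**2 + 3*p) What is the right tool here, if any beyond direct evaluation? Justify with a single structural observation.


Technique: conjugate multiplication — an infinity-minus-infinity difference with a surviving radical — multiply by the conjugate to cancel the divergence.


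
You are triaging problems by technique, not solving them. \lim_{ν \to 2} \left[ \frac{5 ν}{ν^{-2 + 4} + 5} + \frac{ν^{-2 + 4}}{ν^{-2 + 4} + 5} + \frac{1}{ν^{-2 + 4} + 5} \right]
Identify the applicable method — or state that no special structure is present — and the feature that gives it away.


Technique: no special technique — no zero denominators, no indeterminate clash at 2 — substitute and read off the value.


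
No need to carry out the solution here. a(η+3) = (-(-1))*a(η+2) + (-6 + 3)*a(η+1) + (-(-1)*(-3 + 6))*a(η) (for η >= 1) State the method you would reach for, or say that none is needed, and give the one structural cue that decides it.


Technique: the characteristic-root method — linear, homogeneous, constant coefficients: solutions of the form r^η exist — find the roots of the characteristic polynomial.


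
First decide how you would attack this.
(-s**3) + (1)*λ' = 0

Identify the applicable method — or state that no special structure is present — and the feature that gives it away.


Technique: no special technique — solved for the derivative, λ never appears on the right — this is a direct integration in s, not a differential-equations problem at heart.


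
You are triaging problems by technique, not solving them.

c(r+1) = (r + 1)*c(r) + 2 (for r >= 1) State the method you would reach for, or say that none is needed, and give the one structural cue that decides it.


Diagnosis: a summation factor — with the index-dependent coefficient r + 1, dividing by the cumulative product turns the left side into a pure difference.


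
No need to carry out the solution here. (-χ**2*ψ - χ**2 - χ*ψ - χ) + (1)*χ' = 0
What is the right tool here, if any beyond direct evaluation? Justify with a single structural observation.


Best approach: separation of variables — solved for the derivative, the right side splits multiplicatively into a function of each variable alone — divide and integrate each side. A Bernoulli substitution applies to this equation as given; separation takes the same equation in its displayed form.


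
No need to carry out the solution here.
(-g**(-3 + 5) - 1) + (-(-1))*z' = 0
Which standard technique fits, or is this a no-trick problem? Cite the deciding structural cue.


Verdict: no special technique — solved for the derivative, no z appears — this is antidifferentiation in g wearing ODE clothing.


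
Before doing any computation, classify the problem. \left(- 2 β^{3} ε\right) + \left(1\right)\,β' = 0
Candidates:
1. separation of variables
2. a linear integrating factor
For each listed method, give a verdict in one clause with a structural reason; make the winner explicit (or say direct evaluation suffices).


Method: separation of variables — separating collects all β-dependence with the derivative and leaves all ε-dependence opposite: variables separate.
- separation of variables: applies; the problem has the shape this method handles.
- a linear integrating factor: a nonlinear term in the unknown puts this outside the integrating-factor template.


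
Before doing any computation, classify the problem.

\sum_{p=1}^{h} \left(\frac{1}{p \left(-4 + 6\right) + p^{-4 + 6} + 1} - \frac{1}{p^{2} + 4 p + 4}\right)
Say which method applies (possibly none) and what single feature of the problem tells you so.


Diagnosis: telescoping — this sum is a zipper: each term contributes \frac{1}{p \left(-4 + 6\right) + p^{-4 + 6} + 1} and removes the next index's value, which the following term puts back, closing term by term.


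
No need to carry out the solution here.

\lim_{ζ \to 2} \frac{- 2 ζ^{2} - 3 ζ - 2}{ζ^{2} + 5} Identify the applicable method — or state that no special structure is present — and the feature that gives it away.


Diagnosis: no special technique — nothing blocks direct substitution at 2: plug in and finish.


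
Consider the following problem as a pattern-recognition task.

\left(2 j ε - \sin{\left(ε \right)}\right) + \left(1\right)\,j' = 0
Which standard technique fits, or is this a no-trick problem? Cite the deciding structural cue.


Method: a linear integrating factor — the unknown enters only to the first power against a nonzero forcing term — the integrating-factor template applies directly.


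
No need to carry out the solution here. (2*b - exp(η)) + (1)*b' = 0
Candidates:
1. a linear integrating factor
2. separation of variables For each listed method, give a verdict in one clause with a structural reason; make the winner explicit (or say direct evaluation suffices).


Technique: a linear integrating factor — b appears only to the first power with coefficient 2 — the classic integrating-factor setup.
- a linear integrating factor: yes, a natural case for it.
- separation of variables: the two dependences do not factor apart.


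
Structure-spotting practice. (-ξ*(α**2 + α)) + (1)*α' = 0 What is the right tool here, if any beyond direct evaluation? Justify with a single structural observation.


Diagnosis: separation of variables — the slope splits multiplicatively: ξ carrying all ξ-dependence times α**2 + α carrying all α-dependence — separate and integrate. Rearranged, this also fits the Bernoulli template directly; separation reads the product structure as given.


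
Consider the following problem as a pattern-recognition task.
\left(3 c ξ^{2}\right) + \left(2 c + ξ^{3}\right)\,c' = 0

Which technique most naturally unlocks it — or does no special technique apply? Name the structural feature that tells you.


Verdict: the exact-equation method — the mixed-partials test passes for 3 c ξ^{2} and 2 c + ξ^{3}, so a potential function exists as presented.


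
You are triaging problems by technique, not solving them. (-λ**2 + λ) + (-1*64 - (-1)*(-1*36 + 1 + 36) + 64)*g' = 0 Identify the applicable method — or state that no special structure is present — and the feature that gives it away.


Diagnosis: no special technique — solved for the derivative, g never appears on the right — this is a direct integration in λ, not a differential-equations problem at heart.


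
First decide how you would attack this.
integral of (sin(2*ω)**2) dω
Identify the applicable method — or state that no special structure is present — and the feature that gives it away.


Technique: a trigonometric identity — the exponent on sin(2*ω)**2 is even — the power-reduction identity is the standard preprocessing step.


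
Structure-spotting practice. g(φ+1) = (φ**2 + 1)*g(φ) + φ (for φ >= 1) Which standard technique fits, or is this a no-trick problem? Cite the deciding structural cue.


Verdict: a summation factor — the coefficient φ**2 + 1 drifts with the index, so no fixed root exists; normalizing by the cumulative product telescopes it.


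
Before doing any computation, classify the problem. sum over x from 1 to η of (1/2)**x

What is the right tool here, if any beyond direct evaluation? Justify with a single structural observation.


Verdict: the geometric series formula — consecutive terms stand in a fixed index-free ratio — the geometric sum formula closes it.


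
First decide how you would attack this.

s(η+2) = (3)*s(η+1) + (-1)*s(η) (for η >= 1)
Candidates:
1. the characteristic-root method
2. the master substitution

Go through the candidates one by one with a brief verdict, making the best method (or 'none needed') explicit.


Technique: the characteristic-root method — every coefficient is a fixed number and the forcing is zero — substitute r^η and read off the root equation.
- the characteristic-root method: yes — fits the structure here.
- the master substitution: the recursion steps by a constant offset, so exponential reindexing is pointless.


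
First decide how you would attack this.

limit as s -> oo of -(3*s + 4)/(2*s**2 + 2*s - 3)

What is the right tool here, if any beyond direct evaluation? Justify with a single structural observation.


Technique: dominant-term comparison — divide by the highest power of s present: lower-order terms vanish and the dominant ratio remains. l'Hôpital's at-infinity variant applies to the expression viewed as a single quotient; the leading-term comparison is the direct route.


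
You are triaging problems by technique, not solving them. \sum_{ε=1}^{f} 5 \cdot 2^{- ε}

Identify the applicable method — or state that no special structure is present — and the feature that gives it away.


Best approach: the geometric series formula — consecutive terms stand in a fixed index-free ratio — the geometric sum formula closes it.


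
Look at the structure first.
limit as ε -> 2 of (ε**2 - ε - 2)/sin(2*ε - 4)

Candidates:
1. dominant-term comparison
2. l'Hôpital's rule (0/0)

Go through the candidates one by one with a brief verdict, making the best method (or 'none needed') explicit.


Diagnosis: l'Hôpital's rule (0/0) — substituting 2 gives 0 over 0; differentiate top and bottom once and re-evaluate. One could equally expand both pieces locally and compare leading terms; the rule does that in one stroke.
- dominant-term comparison — no ranking of term growth rates resolves the limit here.
- l'Hôpital's rule (0/0) — yes, a natural case for it.


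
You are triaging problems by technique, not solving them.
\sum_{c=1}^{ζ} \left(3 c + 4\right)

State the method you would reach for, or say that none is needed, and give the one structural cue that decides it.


Diagnosis: no special technique — every summand is a constant multiple of a power of c — apply the standard power-sum identities one degree at a time.


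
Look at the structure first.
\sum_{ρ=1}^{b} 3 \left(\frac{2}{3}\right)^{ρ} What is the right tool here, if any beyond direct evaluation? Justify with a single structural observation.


Diagnosis: the geometric series formula — each term is \frac{2}{3} times the previous one, so the geometric-series formula applies directly.


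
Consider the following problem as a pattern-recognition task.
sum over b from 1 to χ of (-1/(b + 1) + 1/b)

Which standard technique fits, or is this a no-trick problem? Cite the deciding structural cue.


Best approach: telescoping — the generic term is a one-step difference of 1/b, so partial sums shortcut to endpoint evaluation.


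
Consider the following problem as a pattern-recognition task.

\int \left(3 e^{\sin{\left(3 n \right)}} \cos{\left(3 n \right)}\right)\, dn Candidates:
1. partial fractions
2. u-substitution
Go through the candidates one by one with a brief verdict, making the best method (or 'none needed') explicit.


Diagnosis: u-substitution — collected, the integrand has one factor that is, up to a constant, the derivative of an inner expression the rest depends on — substitute for that inner expression.
- partial fractions: the expression is not a ratio of polynomials that decomposes further.
- u-substitution — a fit — the right tool for this form.


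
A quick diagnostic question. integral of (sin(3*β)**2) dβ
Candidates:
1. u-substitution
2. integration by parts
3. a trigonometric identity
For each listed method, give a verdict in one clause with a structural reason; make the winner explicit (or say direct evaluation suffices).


Best approach: a trigonometric identity — even powers like sin(3*β)**2 never integrate directly; the half-angle identity lowers the degree first.
- u-substitution: no subexpression of the integrand pairs with its own derivative as a factor — individual terms may offer their own substitutions, but any change of variable covering the whole integral would have to be constructed from outside the expression.
- integration by parts — not the fit here: there is no polynomial factor to ladder down — parts can still close the trigonometric product by recursion, though the identity rewrite is the direct route.
- a trigonometric identity — a fit — the right tool for this form.


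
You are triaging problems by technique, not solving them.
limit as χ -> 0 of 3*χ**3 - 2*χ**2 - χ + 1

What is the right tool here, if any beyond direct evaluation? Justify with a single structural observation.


Diagnosis: no special technique — no vanishing denominator and no indeterminate clash at the point — evaluation is immediate.


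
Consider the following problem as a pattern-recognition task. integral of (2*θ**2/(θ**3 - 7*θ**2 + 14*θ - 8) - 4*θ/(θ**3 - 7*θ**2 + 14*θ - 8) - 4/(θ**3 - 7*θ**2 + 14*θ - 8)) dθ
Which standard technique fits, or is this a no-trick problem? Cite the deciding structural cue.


Verdict: partial fractions — each factor of θ**3 - 7*θ**2 + 14*θ - 8 owns one elementary piece of the integrand — separate them and integrate piecewise.


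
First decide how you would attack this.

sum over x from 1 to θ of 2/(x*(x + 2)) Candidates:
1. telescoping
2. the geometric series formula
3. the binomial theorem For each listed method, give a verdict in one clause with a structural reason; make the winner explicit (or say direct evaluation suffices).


Technique: telescoping — 2/(x*(x + 2)) hides a difference of shifted reciprocals — decompose it and the middle of the sum vanishes.
- telescoping — yes, a natural case for it.
- the geometric series formula — consecutive terms are not related by a fixed multiplier.
- the binomial theorem — the terms do not reassemble into a binomial power.


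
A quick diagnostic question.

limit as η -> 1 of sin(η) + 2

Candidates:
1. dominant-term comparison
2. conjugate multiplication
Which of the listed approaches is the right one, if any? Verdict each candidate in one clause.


Method: no special technique — the function is continuous at 1; evaluation is itself the limit, no machinery required.
- dominant-term comparison: no dominant power emerges to decide the limit by degree comparison.
- conjugate multiplication — the conjugate move applies to radical differences, which this is not.


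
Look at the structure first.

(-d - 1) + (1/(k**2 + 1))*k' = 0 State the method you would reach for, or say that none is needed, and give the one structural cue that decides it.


Technique: separation of variables — separating collects all k-dependence with the derivative and leaves all d-dependence opposite: variables separate. One could also solve this as an exact equation; with each coefficient in its own variable, separating is the same work with fewer steps.


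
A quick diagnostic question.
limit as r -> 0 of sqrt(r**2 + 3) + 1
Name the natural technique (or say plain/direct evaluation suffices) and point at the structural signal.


Technique: no special technique — no zero denominators, no indeterminate clash at 0 — substitute and read off the value.


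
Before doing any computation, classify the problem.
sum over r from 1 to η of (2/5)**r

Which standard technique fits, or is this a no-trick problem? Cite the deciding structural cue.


Technique: the geometric series formula — each term is 2/5 times the previous one, so the geometric-series formula applies directly.


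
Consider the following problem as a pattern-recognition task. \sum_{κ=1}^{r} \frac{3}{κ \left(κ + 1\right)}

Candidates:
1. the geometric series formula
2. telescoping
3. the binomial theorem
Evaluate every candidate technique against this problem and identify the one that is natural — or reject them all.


Technique: telescoping — after splitting \frac{3}{κ \left(κ + 1\right)} into partial fractions, the pieces are shifted copies of one function and cancel telescopically.
- the geometric series formula — the ratio of consecutive terms depends on the index.
- telescoping: applicable, and directly so.
- the binomial theorem: there is no sum-raised-to-a-power identity hiding in these terms.


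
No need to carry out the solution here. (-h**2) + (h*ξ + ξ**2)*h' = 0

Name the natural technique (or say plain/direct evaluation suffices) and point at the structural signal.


Diagnosis: the homogeneous substitution — scaling ξ and h together leaves the slope fixed — it depends only on h/ξ, so substitute the ratio. Rewriting — with the variables' roles exchanged where the shape demands it — would expose a Bernoulli structure too; the homogeneous substitution simply reads the degrees directly.


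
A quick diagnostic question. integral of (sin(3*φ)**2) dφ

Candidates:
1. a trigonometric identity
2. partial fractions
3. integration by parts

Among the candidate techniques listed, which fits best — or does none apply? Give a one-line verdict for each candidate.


Best approach: a trigonometric identity — an even power like sin(3*φ)**2 flattens under the half-angle identity into first-degree cosines you can integrate directly.
- a trigonometric identity: applies; the problem has the shape this method handles.
- partial fractions — there is no rational-function structure to decompose.
- integration by parts — not the fit here: there is no polynomial factor to ladder down — parts can still close the trigonometric product by recursion, though the identity rewrite is the direct route.


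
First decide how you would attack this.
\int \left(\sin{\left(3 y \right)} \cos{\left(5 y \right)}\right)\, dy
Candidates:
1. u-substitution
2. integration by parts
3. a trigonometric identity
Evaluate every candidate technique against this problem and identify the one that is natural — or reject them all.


Best approach: a trigonometric identity — the identity turns \sin{\left(3 y \right)} \cos{\left(5 y \right)} into two lone cosines/sines, each trivially integrable.
- u-substitution: no subexpression of the integrand pairs with its own derivative as a factor — individual terms may offer their own substitutions, but any change of variable covering the whole integral would have to be constructed from outside the expression.
- integration by parts: not the fit here: there is no polynomial factor to ladder down — parts can still close the trigonometric product by recursion, though the identity rewrite is the direct route.
- a trigonometric identity: yes — fits the structure here.


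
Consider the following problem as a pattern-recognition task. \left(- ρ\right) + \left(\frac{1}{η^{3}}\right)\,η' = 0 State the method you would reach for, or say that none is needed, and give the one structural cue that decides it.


Best approach: separation of variables — a product of single-variable factors, ρ and η^{3} — the textbook separable form. The equation is exact as it stands too — a potential function exists — though separation reads the split structure directly.


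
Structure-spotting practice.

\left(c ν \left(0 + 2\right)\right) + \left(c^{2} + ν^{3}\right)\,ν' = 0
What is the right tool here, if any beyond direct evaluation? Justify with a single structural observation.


Diagnosis: the exact-equation method — d/dν of c ν \left(0 + 2\right) equals d/dc of c^{2} + ν^{3}: the form is a total differential of one potential — integrate it exactly.


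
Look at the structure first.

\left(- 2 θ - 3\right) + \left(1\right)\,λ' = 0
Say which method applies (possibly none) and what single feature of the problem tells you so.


Technique: no special technique — solved for the derivative, no λ appears — this is antidifferentiation in θ wearing ODE clothing.


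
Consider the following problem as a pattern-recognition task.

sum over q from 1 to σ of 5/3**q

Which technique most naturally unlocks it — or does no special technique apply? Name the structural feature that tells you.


Verdict: the geometric series formula — consecutive terms stand in a fixed index-free ratio — the geometric sum formula closes it.


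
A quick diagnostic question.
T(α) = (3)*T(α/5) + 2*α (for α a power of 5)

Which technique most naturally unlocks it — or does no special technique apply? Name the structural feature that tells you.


Verdict: the master substitution — recursion at α/5 is multiplicative in the index; logarithmic reindexing via α = 5^m linearizes it.


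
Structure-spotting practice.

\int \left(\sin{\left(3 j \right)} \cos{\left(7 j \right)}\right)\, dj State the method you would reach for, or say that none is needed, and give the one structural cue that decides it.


Technique: a trigonometric identity — two sinusoids at different rates multiply in \sin{\left(3 j \right)} \cos{\left(7 j \right)}; the product-to-sum identity uncouples them.


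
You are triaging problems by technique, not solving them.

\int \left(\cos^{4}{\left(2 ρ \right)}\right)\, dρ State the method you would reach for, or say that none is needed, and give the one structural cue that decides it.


Diagnosis: a trigonometric identity — reduce \cos^{4}{\left(2 ρ \right)} with the power-reduction formula and the integral becomes first-degree trigonometry.


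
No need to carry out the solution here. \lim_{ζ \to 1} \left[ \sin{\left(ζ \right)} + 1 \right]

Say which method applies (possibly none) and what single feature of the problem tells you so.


Method: no special technique — nothing blocks direct substitution at 1: plug in and finish.


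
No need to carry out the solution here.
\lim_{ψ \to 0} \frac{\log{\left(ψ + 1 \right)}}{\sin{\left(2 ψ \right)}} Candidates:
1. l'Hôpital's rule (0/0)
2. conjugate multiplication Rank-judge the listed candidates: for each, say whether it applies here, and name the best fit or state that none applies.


Best approach: l'Hôpital's rule (0/0) — both numerator and denominator vanish at 0: the genuine 0/0 indeterminate that l'Hôpital exists for. A local series expansion at the point resolves it as well; the rule is the packaged version of that step.
- l'Hôpital's rule (0/0) — yes, a natural case for it.
- conjugate multiplication — no divergent radical difference is present for a conjugate pair to cancel.


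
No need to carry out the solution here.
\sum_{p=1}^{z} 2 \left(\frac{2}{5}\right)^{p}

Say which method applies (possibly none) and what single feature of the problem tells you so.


Method: the geometric series formula — check a ratio of consecutive terms: it is \frac{2}{5}, independent of the index, so the geometric formula closes the sum.


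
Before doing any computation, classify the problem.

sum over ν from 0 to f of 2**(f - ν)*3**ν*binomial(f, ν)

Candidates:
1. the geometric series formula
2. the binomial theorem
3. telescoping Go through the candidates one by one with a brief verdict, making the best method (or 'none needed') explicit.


Method: the binomial theorem — binomial(f, ν) weighting matched powers of 3 and 2 is the expanded form of (3 + 2)^f — fold it back up.
- the geometric series formula: consecutive terms are not related by a fixed multiplier.
- the binomial theorem: applicable, and directly so.
- telescoping: neither a shifted-difference shape nor integer-spaced poles are present.
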